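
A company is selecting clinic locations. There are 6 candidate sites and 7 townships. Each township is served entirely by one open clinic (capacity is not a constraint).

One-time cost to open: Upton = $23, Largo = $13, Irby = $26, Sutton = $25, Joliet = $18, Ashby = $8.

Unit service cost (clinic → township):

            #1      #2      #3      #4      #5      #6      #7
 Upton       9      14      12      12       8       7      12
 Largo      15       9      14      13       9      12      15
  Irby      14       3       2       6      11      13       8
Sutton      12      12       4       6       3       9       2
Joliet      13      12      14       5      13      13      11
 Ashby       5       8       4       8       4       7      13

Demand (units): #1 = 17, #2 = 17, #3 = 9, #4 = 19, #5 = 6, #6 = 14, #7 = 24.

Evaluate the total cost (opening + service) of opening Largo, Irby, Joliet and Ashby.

Each township is assigned to its cheapest site among the open ones.
{Largo, Irby, Joliet, Ashby}: #1→Ashby 5·17=85, #2→Irby 3·17=51, #3→Irby 2·9=18, #4→Joliet 5·19=95, #5→Ashby 4·6=24, #6→Ashby 7·14=98, #7→Irby 8·24=192. Service 563; fixed 65; total 628.

Total cost: 628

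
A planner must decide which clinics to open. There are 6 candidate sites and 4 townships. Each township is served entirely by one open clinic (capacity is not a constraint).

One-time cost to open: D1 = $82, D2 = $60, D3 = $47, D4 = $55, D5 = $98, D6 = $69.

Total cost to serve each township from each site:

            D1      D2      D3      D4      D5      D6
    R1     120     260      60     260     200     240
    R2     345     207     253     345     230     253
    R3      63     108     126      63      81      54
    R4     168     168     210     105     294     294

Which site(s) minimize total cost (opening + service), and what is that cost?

Open D3 and D4; minimum total cost 583.

For any fixed open set, each township goes to its cheapest open site; total = fixed + service.
{D3, D4}: R1→D3 60, R2→D3 253, R3→D4 63, R4→D4 105. Service 481; fixed 102; total 583.
{D2, D3, D4}: service 435 + fixed 162 = 597
{D3, D4, D6}: R1→D3 60, R2→D3 253, R3→D6 54, R4→D4 105. Service 472; fixed 171; total 643.
{D1, D2, D3, D4, D5, D6}: R1→D3 60, R2→D2 207, R3→D6 54, R4→D4 105. Service 426; fixed 411; total 837.
No other subset beats 583.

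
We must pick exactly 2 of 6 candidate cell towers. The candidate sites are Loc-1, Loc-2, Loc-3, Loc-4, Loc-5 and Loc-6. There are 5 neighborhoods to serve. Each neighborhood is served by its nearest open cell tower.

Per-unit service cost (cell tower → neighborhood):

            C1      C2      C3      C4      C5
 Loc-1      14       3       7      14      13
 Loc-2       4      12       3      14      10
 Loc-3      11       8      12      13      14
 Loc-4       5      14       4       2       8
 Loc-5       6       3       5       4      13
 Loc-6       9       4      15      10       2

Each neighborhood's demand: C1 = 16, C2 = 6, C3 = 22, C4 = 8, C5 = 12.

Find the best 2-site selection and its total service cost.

With exactly 2 open, each neighborhood uses its cheapest among the chosen.
{Loc-4, Loc-6}: C1→Loc-4 5·16=80, C2→Loc-6 4·6=24, C3→Loc-4 4·22=88, C4→Loc-4 2·8=16, C5→Loc-6 2·12=24. Service cost 232.
{Loc-2, Loc-6}: service cost 258
{Loc-5, Loc-6}: service cost 280
Among all 15 size-2 choices, {Loc-4, Loc-6} is lowest.

Choose Loc-4 and Loc-6; total service cost 232.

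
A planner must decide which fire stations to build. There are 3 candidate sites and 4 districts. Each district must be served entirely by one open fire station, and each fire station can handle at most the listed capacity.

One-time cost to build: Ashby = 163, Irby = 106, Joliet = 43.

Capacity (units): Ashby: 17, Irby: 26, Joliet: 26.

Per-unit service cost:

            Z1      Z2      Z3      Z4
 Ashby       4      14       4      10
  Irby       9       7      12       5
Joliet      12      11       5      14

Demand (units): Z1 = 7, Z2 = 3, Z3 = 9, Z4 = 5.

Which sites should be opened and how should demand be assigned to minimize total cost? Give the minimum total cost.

Minimum total cost: 275

Open {Joliet}: Z1→Joliet 12·7=84, Z2→Joliet 11·3=33, Z3→Joliet 5·9=45, Z4→Joliet 14·5=70.
Loads: Joliet carries 24/26. Service 232; fixed 43; total 275.
Next best feasible plan costs 303.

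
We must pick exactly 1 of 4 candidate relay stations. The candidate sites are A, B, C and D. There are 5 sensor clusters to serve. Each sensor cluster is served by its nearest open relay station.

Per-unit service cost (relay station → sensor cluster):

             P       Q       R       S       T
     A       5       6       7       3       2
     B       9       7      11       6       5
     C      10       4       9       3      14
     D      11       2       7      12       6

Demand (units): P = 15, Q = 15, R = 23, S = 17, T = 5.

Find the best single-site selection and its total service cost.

With exactly 1 open, each sensor cluster uses its cheapest among the chosen.
{A}: P→A 5·15=75, Q→A 6·15=90, R→A 7·23=161, S→A 3·17=51, T→A 2·5=10. Service cost 387.
{C}: service cost 538
{D}: service cost 590
Among all 4 size-1 choices, {A} is lowest.

Choose A only; total service cost 387.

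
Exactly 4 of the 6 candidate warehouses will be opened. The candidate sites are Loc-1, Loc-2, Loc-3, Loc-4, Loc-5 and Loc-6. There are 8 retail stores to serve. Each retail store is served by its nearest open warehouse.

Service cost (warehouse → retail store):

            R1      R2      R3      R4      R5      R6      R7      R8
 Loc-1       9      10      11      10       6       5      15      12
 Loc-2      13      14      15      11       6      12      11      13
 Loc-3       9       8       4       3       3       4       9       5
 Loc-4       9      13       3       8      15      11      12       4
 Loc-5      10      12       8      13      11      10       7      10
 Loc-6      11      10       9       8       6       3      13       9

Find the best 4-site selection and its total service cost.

With exactly 4 open, each retail store uses its cheapest among the chosen.
{Loc-3, Loc-4, Loc-5, Loc-6}: R1→Loc-3 9, R2→Loc-3 8, R3→Loc-4 3, R4→Loc-3 3, R5→Loc-3 3, R6→Loc-6 3, R7→Loc-5 7, R8→Loc-4 4. Service cost 40.
{Loc-1, Loc-3, Loc-4, Loc-5}: service cost 41
{Loc-2, Loc-3, Loc-4, Loc-5}: service cost 41
Among all 15 size-4 choices, {Loc-3, Loc-4, Loc-5, Loc-6} is lowest.

Choose Loc-3, Loc-4, Loc-5 and Loc-6; total service cost 40.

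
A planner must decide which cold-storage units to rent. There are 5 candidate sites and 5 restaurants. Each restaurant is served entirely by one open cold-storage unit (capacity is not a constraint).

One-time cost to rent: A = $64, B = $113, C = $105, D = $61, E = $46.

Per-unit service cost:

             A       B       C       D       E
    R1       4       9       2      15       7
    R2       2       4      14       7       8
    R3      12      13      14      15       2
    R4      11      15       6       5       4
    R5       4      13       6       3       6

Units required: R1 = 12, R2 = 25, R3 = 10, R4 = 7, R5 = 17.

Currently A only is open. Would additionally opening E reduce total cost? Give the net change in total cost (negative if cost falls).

Current service cost with {A}: 363.
Adding E: each restaurant re-picks its cheapest; new service cost 214, saving 149.
Extra fixed cost: 46. Net change = 46 − 149 = -103.
(Totals: 427 → 324.)

Yes — net change −103 (cost falls by 103).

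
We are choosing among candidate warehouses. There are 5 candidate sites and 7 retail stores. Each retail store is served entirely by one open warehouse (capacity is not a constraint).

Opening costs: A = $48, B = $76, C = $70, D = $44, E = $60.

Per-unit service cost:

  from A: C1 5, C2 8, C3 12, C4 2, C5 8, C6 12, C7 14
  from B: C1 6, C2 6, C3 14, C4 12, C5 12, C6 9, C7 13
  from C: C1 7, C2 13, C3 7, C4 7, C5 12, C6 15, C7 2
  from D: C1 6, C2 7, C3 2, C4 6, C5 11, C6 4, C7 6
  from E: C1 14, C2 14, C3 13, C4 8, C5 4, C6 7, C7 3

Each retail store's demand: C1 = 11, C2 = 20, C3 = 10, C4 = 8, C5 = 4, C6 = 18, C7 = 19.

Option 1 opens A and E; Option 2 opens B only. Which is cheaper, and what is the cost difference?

Option 1 is cheaper by 297.

Option 1: {A, E}: C1→A 5·11=55, C2→A 8·20=160, C3→A 12·10=120, C4→A 2·8=16, C5→E 4·4=16, C6→E 7·18=126, C7→E 3·19=57. Service 550; fixed 108; total 658.
Option 2: {B}: C1→B 6·11=66, C2→B 6·20=120, C3→B 14·10=140, C4→B 12·8=96, C5→B 12·4=48, C6→B 9·18=162, C7→B 13·19=247. Service 879; fixed 76; total 955.
Difference: |658 − 955| = 297.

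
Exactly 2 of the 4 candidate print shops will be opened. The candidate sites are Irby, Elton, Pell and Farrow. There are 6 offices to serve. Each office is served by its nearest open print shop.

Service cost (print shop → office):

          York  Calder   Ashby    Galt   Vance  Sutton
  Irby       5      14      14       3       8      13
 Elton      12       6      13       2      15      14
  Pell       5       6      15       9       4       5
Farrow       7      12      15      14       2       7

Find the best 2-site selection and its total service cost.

Choose Elton and Pell; total service cost 35.

With exactly 2 open, each office uses its cheapest among the chosen.
{Elton, Pell}: York→Pell 5, Calder→Elton 6, Ashby→Elton 13, Galt→Elton 2, Vance→Pell 4, Sutton→Pell 5. Service cost 35.
{Irby, Pell}: service cost 37
{Elton, Farrow}: service cost 37
Among all 6 size-2 choices, {Elton, Pell} is lowest.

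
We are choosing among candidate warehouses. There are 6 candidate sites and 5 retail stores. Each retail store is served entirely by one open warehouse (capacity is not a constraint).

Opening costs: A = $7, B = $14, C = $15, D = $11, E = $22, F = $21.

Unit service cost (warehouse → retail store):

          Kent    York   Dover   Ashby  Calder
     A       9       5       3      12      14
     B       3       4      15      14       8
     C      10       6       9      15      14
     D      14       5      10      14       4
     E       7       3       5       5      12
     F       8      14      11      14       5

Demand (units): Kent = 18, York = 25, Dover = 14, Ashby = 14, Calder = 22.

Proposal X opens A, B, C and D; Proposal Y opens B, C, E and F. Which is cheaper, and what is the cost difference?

Proposal Y is cheaper by 48.

Proposal X: {A, B, C, D}: Kent→B 3·18=54, York→B 4·25=100, Dover→A 3·14=42, Ashby→A 12·14=168, Calder→D 4·22=88. Service 452; fixed 47; total 499.
Proposal Y: {B, C, E, F}: Kent→B 3·18=54, York→E 3·25=75, Dover→E 5·14=70, Ashby→E 5·14=70, Calder→F 5·22=110. Service 379; fixed 72; total 451.
Difference: |499 − 451| = 48.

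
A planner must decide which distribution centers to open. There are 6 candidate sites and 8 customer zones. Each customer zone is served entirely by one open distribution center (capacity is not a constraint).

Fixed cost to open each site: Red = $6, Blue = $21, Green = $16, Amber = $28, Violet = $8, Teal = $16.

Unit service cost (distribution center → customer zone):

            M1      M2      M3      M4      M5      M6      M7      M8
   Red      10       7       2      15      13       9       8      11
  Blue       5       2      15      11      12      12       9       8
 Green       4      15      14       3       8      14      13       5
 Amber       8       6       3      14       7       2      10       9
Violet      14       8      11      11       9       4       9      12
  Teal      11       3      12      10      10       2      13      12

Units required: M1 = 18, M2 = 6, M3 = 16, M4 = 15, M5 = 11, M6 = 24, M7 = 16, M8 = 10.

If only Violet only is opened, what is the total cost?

Each customer zone is assigned to its cheapest site among the open ones.
{Violet}: M1→Violet 14·18=252, M2→Violet 8·6=48, M3→Violet 11·16=176, M4→Violet 11·15=165, M5→Violet 9·11=99, M6→Violet 4·24=96, M7→Violet 9·16=144, M8→Violet 12·10=120. Service 1100; fixed 8; total 1108.

Total cost: 1108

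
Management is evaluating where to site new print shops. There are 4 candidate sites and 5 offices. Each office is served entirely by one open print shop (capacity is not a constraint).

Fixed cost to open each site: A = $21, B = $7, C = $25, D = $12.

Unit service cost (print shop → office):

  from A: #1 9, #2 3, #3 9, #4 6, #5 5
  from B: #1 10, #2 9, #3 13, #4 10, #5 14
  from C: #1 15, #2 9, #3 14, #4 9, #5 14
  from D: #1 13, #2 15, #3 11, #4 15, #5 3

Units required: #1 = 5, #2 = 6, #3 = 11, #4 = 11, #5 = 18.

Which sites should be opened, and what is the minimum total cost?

Open A and D; minimum total cost 315.

For any fixed open set, each office goes to its cheapest open site; total = fixed + service.
{A, D}: #1→A 9·5=45, #2→A 3·6=18, #3→A 9·11=99, #4→A 6·11=66, #5→D 3·18=54. Service 282; fixed 33; total 315.
{A, B, D}: service 282 + fixed 40 = 322
{A}: service 318 + fixed 21 = 339
{A, B, C, D}: service 282 + fixed 65 = 347
No other subset beats 315.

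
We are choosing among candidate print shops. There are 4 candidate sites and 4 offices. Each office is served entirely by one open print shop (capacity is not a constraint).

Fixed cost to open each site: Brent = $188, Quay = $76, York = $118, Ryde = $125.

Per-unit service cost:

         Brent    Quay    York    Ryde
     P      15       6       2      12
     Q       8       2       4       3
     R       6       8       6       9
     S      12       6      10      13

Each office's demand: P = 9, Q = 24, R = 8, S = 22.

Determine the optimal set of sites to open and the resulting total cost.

Open Quay only; minimum total cost 374.

For any fixed open set, each office goes to its cheapest open site; total = fixed + service.
{Quay}: P→Quay 6·9=54, Q→Quay 2·24=48, R→Quay 8·8=64, S→Quay 6·22=132. Service 298; fixed 76; total 374.
{Quay, York}: P→York 2·9=18, Q→Quay 2·24=48, R→York 6·8=48, S→Quay 6·22=132. Service 246; fixed 194; total 440.
{Quay, Ryde}: P→Quay 6·9=54, Q→Quay 2·24=48, R→Quay 8·8=64, S→Quay 6·22=132. Service 298; fixed 201; total 499.
{Brent, Quay, York, Ryde}: service 246 + fixed 507 = 753
No other subset beats 374.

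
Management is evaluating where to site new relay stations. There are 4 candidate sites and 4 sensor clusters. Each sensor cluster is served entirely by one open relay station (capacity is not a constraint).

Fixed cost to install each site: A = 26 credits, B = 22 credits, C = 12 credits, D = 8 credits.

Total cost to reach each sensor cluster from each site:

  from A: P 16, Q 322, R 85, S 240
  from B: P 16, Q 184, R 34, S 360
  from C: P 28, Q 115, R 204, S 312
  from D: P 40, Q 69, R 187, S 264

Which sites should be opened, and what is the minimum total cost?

For any fixed open set, each sensor cluster goes to its cheapest open site; total = fixed + service.
{B, D}: P→B 16, Q→D 69, R→B 34, S→D 264. Service 383; fixed 30; total 413.
{A, B, D}: P→A 16, Q→D 69, R→B 34, S→A 240. Service 359; fixed 56; total 415.
{B, C, D}: P→B 16, Q→D 69, R→B 34, S→D 264. Service 383; fixed 42; total 425.
{A, B, C, D}: service 359 + fixed 68 = 427
No other subset beats 413.

Open B and D; minimum total cost 413.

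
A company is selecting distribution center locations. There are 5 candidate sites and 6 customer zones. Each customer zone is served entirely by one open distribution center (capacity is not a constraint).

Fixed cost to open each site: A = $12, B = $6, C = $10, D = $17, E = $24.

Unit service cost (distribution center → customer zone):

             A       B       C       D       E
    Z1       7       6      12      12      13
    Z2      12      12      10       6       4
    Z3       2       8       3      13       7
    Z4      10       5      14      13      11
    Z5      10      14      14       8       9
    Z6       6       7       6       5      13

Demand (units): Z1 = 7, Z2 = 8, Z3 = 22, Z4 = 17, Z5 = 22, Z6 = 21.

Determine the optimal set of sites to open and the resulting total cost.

Open A, B and D; minimum total cost 535.

For any fixed open set, each customer zone goes to its cheapest open site; total = fixed + service.
{A, B, D}: Z1→B 6·7=42, Z2→D 6·8=48, Z3→A 2·22=44, Z4→B 5·17=85, Z5→D 8·22=176, Z6→D 5·21=105. Service 500; fixed 35; total 535.
{A, B, D, E}: Z1→B 6·7=42, Z2→E 4·8=32, Z3→A 2·22=44, Z4→B 5·17=85, Z5→D 8·22=176, Z6→D 5·21=105. Service 484; fixed 59; total 543.
{A, B, C, D}: Z1→B 6·7=42, Z2→D 6·8=48, Z3→A 2·22=44, Z4→B 5·17=85, Z5→D 8·22=176, Z6→D 5·21=105. Service 500; fixed 45; total 545.
{A, B, C, D, E}: Z1→B 6·7=42, Z2→E 4·8=32, Z3→A 2·22=44, Z4→B 5·17=85, Z5→D 8·22=176, Z6→D 5·21=105. Service 484; fixed 69; total 553.
No other subset beats 535.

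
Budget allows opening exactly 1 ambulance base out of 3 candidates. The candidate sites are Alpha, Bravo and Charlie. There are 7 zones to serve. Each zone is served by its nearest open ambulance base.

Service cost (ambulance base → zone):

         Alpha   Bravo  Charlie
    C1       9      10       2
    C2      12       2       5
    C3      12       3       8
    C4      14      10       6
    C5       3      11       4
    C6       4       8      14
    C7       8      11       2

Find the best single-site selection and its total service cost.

Choose Charlie only; total service cost 41.

With exactly 1 open, each zone uses its cheapest among the chosen.
{Charlie}: C1→Charlie 2, C2→Charlie 5, C3→Charlie 8, C4→Charlie 6, C5→Charlie 4, C6→Charlie 14, C7→Charlie 2. Service cost 41.
{Bravo}: service cost 55
{Alpha}: service cost 62
Among all 3 size-1 choices, {Charlie} is lowest.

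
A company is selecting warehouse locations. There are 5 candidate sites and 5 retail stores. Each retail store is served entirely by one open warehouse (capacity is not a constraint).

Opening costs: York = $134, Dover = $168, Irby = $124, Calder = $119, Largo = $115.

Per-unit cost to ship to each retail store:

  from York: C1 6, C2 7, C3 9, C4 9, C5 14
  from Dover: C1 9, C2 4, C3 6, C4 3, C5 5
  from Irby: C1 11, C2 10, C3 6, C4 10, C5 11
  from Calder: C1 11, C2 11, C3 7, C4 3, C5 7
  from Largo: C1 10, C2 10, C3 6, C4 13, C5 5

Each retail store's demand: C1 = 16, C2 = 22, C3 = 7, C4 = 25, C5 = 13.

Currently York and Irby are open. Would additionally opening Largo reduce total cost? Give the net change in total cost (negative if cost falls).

No — net change +37 (cost rises by 37).

Current service cost with {York, Irby}: 660.
Adding Largo: each retail store re-picks its cheapest; new service cost 582, saving 78.
Extra fixed cost: 115. Net change = 115 − 78 = 37.
(Totals: 918 → 955.)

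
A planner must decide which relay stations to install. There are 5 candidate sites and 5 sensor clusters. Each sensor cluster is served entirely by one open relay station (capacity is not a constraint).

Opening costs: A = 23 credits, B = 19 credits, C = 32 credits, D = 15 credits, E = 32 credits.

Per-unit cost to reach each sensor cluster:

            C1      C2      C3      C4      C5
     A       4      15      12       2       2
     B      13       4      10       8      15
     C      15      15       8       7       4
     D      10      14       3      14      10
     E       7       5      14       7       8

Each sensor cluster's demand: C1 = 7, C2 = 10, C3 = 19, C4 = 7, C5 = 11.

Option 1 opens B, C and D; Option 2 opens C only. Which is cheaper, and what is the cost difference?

Option 1: {B, C, D}: C1→D 10·7=70, C2→B 4·10=40, C3→D 3·19=57, C4→C 7·7=49, C5→C 4·11=44. Service 260; fixed 66; total 326.
Option 2: {C}: C1→C 15·7=105, C2→C 15·10=150, C3→C 8·19=152, C4→C 7·7=49, C5→C 4·11=44. Service 500; fixed 32; total 532.
Difference: |326 − 532| = 206.

Option 1 is cheaper by 206.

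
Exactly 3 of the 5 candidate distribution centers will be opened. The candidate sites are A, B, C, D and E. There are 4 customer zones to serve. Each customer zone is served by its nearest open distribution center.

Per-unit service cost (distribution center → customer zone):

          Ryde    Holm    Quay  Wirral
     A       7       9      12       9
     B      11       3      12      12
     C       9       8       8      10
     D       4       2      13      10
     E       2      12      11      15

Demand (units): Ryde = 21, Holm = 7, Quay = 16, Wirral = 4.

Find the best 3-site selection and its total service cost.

Choose C, D and E; total service cost 224.

With exactly 3 open, each customer zone uses its cheapest among the chosen.
{C, D, E}: Ryde→E 2·21=42, Holm→D 2·7=14, Quay→C 8·16=128, Wirral→C 10·4=40. Service cost 224.
{B, C, E}: service cost 231
{A, C, D}: service cost 262
Among all 10 size-3 choices, {C, D, E} is lowest.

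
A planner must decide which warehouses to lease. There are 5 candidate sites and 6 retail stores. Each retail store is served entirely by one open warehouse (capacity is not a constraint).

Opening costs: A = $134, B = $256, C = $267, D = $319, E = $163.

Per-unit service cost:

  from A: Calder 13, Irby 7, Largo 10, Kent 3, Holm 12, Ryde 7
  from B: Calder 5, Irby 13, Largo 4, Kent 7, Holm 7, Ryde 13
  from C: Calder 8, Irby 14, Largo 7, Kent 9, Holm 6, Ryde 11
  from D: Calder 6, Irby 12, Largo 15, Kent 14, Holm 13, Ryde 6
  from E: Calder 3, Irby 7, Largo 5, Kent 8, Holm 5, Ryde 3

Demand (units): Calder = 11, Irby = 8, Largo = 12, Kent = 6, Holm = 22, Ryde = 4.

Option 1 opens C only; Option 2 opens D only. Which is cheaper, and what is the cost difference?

Option 1 is cheaper by 274.

Option 1: {C}: Calder→C 8·11=88, Irby→C 14·8=112, Largo→C 7·12=84, Kent→C 9·6=54, Holm→C 6·22=132, Ryde→C 11·4=44. Service 514; fixed 267; total 781.
Option 2: {D}: Calder→D 6·11=66, Irby→D 12·8=96, Largo→D 15·12=180, Kent→D 14·6=84, Holm→D 13·22=286, Ryde→D 6·4=24. Service 736; fixed 319; total 1055.
Difference: |781 − 1055| = 274.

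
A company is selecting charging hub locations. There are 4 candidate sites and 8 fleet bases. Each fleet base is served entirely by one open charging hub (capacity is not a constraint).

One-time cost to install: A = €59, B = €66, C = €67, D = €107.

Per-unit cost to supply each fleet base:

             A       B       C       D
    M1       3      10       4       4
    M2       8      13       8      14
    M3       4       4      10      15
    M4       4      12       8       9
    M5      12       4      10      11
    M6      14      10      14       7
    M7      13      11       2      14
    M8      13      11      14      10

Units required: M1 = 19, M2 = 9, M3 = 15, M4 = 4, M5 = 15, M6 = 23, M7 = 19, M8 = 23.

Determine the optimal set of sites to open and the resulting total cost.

For any fixed open set, each fleet base goes to its cheapest open site; total = fixed + service.
{B, C}: M1→C 4·19=76, M2→C 8·9=72, M3→B 4·15=60, M4→C 8·4=32, M5→B 4·15=60, M6→B 10·23=230, M7→C 2·19=38, M8→B 11·23=253. Service 821; fixed 133; total 954.
{B, C, D}: service 729 + fixed 240 = 969
{A, B, C}: service 786 + fixed 192 = 978
{A, B, C, D}: service 694 + fixed 299 = 993
(All 15 nonempty subsets were checked; B and C is lowest.)

Open B and C; minimum total cost 954.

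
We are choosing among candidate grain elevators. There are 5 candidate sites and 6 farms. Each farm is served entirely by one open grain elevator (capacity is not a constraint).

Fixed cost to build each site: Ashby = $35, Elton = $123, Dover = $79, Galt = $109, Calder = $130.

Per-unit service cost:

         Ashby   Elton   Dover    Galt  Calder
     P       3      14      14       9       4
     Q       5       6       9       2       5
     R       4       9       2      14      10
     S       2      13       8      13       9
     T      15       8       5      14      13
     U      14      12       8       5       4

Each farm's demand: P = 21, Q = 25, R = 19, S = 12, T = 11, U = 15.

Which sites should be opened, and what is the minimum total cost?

Open Ashby, Dover and Galt; minimum total cost 528.

For any fixed open set, each farm goes to its cheapest open site; total = fixed + service.
{Ashby, Dover, Galt}: P→Ashby 3·21=63, Q→Galt 2·25=50, R→Dover 2·19=38, S→Ashby 2·12=24, T→Dover 5·11=55, U→Galt 5·15=75. Service 305; fixed 223; total 528.
{Ashby, Dover}: P→Ashby 3·21=63, Q→Ashby 5·25=125, R→Dover 2·19=38, S→Ashby 2·12=24, T→Dover 5·11=55, U→Dover 8·15=120. Service 425; fixed 114; total 539.
{Ashby, Galt}: P→Ashby 3·21=63, Q→Galt 2·25=50, R→Ashby 4·19=76, S→Ashby 2·12=24, T→Galt 14·11=154, U→Galt 5·15=75. Service 442; fixed 144; total 586.
{Ashby, Elton, Dover, Galt, Calder}: P→Ashby 3·21=63, Q→Galt 2·25=50, R→Dover 2·19=38, S→Ashby 2·12=24, T→Dover 5·11=55, U→Calder 4·15=60. Service 290; fixed 476; total 766.
No other subset beats 528.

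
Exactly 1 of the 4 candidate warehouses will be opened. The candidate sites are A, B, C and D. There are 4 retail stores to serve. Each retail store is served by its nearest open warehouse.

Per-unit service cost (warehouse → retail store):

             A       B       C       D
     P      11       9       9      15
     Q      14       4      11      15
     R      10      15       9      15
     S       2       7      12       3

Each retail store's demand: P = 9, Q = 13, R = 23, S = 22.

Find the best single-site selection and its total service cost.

With exactly 1 open, each retail store uses its cheapest among the chosen.
{A}: P→A 11·9=99, Q→A 14·13=182, R→A 10·23=230, S→A 2·22=44. Service cost 555.
{B}: service cost 632
{C}: service cost 695
Among all 4 size-1 choices, {A} is lowest.

Choose A only; total service cost 555.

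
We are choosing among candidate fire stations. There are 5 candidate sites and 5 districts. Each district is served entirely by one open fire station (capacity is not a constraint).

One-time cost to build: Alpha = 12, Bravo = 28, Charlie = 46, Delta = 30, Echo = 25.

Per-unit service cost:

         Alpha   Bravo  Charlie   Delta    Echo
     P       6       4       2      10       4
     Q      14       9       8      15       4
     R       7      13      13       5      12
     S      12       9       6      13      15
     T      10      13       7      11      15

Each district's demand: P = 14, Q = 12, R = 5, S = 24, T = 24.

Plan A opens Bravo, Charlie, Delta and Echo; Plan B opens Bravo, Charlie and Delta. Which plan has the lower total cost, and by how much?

Plan A is cheaper by 23.

Plan A: {Bravo, Charlie, Delta, Echo}: P→Charlie 2·14=28, Q→Echo 4·12=48, R→Delta 5·5=25, S→Charlie 6·24=144, T→Charlie 7·24=168. Service 413; fixed 129; total 542.
Plan B: {Bravo, Charlie, Delta}: P→Charlie 2·14=28, Q→Charlie 8·12=96, R→Delta 5·5=25, S→Charlie 6·24=144, T→Charlie 7·24=168. Service 461; fixed 104; total 565.
Difference: |542 − 565| = 23.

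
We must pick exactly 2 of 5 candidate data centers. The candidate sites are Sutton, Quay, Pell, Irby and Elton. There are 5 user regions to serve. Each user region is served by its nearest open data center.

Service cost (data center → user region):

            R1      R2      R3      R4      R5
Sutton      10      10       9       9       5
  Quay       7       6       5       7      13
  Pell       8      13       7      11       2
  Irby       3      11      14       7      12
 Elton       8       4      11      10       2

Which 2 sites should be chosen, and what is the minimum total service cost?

With exactly 2 open, each user region uses its cheapest among the chosen.
{Quay, Elton}: R1→Quay 7, R2→Elton 4, R3→Quay 5, R4→Quay 7, R5→Elton 2. Service cost 25.
{Quay, Pell}: service cost 27
{Irby, Elton}: service cost 27
Among all 10 size-2 choices, {Quay, Elton} is lowest.

Choose Quay and Elton; total service cost 25.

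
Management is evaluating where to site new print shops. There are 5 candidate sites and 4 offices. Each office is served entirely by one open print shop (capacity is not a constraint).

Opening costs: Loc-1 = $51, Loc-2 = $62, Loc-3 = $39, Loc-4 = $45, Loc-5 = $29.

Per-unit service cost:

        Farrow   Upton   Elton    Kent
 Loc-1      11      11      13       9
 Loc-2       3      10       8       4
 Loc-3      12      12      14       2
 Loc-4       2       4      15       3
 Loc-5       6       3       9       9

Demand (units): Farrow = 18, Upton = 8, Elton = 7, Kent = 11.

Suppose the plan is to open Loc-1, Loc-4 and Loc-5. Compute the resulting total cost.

Total cost: 281

Each office is assigned to its cheapest site among the open ones.
{Loc-1, Loc-4, Loc-5}: Farrow→Loc-4 2·18=36, Upton→Loc-5 3·8=24, Elton→Loc-5 9·7=63, Kent→Loc-4 3·11=33. Service 156; fixed 125; total 281.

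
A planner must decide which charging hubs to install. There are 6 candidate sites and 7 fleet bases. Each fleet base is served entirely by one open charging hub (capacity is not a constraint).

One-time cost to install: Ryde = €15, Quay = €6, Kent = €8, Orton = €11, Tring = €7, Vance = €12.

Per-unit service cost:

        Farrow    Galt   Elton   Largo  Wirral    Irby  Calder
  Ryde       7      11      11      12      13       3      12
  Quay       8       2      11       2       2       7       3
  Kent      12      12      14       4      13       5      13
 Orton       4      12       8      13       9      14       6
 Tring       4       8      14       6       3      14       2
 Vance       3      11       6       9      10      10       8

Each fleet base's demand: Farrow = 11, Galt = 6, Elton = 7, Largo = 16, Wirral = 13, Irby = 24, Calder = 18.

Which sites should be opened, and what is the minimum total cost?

For any fixed open set, each fleet base goes to its cheapest open site; total = fixed + service.
{Ryde, Quay, Tring, Vance}: Farrow→Vance 3·11=33, Galt→Quay 2·6=12, Elton→Vance 6·7=42, Largo→Quay 2·16=32, Wirral→Quay 2·13=26, Irby→Ryde 3·24=72, Calder→Tring 2·18=36. Service 253; fixed 40; total 293.
{Ryde, Quay, Kent, Tring, Vance}: service 253 + fixed 48 = 301
{Ryde, Quay, Orton, Tring, Vance}: Farrow→Vance 3·11=33, Galt→Quay 2·6=12, Elton→Vance 6·7=42, Largo→Quay 2·16=32, Wirral→Quay 2·13=26, Irby→Ryde 3·24=72, Calder→Tring 2·18=36. Service 253; fixed 51; total 304.
{Ryde, Quay, Kent, Orton, Tring, Vance}: Farrow→Vance 3·11=33, Galt→Quay 2·6=12, Elton→Vance 6·7=42, Largo→Quay 2·16=32, Wirral→Quay 2·13=26, Irby→Ryde 3·24=72, Calder→Tring 2·18=36. Service 253; fixed 59; total 312.
No other subset beats 293.

Open Ryde, Quay, Tring and Vance; minimum total cost 293.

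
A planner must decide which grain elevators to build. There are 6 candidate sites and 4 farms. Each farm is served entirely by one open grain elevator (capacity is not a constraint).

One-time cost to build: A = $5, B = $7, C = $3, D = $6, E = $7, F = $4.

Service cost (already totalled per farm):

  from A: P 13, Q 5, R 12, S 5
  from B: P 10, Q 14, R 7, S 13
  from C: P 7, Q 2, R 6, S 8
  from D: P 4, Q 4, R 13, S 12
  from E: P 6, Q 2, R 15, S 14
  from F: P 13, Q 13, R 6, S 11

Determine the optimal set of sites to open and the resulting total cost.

Open C only; minimum total cost 26.

For any fixed open set, each farm goes to its cheapest open site; total = fixed + service.
{C}: P→C 7, Q→C 2, R→C 6, S→C 8. Service 23; fixed 3; total 26.
{A, C}: service 20 + fixed 8 = 28
{C, D}: P→D 4, Q→C 2, R→C 6, S→C 8. Service 20; fixed 9; total 29.
{A, B, C, D, E, F}: P→D 4, Q→C 2, R→C 6, S→A 5. Service 17; fixed 32; total 49.
No other subset beats 26.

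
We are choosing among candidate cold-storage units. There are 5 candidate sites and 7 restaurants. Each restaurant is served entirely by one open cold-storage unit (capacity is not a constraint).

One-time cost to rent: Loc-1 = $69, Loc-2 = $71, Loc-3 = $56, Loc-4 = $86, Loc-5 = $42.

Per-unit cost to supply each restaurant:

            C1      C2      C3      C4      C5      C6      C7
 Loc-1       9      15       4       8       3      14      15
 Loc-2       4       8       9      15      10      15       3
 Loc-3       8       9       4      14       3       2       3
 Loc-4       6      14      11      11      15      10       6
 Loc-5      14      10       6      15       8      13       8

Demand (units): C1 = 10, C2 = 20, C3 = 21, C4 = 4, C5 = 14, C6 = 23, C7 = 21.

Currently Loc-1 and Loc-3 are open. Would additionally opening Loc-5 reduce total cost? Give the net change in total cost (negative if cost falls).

No — net change +42 (cost rises by 42).

Current service cost with {Loc-1, Loc-3}: 527.
Adding Loc-5: each restaurant re-picks its cheapest; new service cost 527, saving 0.
Extra fixed cost: 42. Net change = 42 − 0 = 42.
(Totals: 652 → 694.)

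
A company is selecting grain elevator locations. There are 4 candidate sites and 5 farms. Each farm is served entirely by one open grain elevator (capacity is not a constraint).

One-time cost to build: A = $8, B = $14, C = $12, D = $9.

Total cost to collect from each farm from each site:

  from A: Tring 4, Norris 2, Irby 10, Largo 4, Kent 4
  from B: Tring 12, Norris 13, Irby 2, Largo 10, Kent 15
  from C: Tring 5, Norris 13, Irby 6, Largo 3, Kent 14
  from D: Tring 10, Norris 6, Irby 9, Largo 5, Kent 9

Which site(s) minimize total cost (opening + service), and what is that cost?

For any fixed open set, each farm goes to its cheapest open site; total = fixed + service.
{A}: Tring→A 4, Norris→A 2, Irby→A 10, Largo→A 4, Kent→A 4. Service 24; fixed 8; total 32.
{A, B}: Tring→A 4, Norris→A 2, Irby→B 2, Largo→A 4, Kent→A 4. Service 16; fixed 22; total 38.
{A, C}: service 19 + fixed 20 = 39
{A, B, C, D}: service 15 + fixed 43 = 58
No other subset beats 32.

Open A only; minimum total cost 32.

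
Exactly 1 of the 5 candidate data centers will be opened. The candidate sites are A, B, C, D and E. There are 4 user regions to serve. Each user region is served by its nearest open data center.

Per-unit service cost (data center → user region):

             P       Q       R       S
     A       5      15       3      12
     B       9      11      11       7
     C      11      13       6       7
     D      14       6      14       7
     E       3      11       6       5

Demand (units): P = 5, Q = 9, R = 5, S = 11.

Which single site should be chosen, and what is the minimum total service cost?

With exactly 1 open, each user region uses its cheapest among the chosen.
{E}: P→E 3·5=15, Q→E 11·9=99, R→E 6·5=30, S→E 5·11=55. Service cost 199.
{D}: service cost 271
{B}: service cost 276
Among all 5 size-1 choices, {E} is lowest.

Choose E only; total service cost 199.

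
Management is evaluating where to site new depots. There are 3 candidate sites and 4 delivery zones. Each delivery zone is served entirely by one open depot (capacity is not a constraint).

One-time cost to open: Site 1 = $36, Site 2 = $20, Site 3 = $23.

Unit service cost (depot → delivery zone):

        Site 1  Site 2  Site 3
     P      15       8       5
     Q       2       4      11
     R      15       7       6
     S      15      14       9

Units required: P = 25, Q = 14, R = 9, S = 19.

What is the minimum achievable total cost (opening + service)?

For any fixed open set, each delivery zone goes to its cheapest open site; total = fixed + service.
{Site 1, Site 3}: P→Site 3 5·25=125, Q→Site 1 2·14=28, R→Site 3 6·9=54, S→Site 3 9·19=171. Service 378; fixed 59; total 437.
{Site 2, Site 3}: service 406 + fixed 43 = 449
{Site 1, Site 2, Site 3}: P→Site 3 5·25=125, Q→Site 1 2·14=28, R→Site 3 6·9=54, S→Site 3 9·19=171. Service 378; fixed 79; total 457.
{Site 2}: P→Site 2 8·25=200, Q→Site 2 4·14=56, R→Site 2 7·9=63, S→Site 2 14·19=266. Service 585; fixed 20; total 605.
No other subset beats 437.

Minimum total cost: 437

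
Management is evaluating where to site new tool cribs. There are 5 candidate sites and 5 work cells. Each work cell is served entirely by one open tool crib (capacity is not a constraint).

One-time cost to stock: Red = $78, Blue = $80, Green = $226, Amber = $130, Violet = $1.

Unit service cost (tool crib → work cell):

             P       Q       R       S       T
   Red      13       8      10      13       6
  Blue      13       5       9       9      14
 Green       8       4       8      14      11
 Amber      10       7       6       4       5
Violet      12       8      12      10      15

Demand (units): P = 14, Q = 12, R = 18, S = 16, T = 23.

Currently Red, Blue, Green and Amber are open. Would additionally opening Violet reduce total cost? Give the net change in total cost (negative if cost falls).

No — net change +1 (cost rises by 1).

Current service cost with {Red, Blue, Green, Amber}: 447.
Adding Violet: each work cell re-picks its cheapest; new service cost 447, saving 0.
Extra fixed cost: 1. Net change = 1 − 0 = 1.
(Totals: 961 → 962.)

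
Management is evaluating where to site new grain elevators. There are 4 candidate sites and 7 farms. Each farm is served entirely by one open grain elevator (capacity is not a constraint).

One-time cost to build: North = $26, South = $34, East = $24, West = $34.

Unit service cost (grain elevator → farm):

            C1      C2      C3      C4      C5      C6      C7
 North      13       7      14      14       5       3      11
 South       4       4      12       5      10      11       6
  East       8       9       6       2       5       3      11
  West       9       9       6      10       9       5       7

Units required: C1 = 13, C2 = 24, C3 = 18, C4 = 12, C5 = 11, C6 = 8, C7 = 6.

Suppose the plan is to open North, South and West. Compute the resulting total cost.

Each farm is assigned to its cheapest site among the open ones.
{North, South, West}: C1→South 4·13=52, C2→South 4·24=96, C3→West 6·18=108, C4→South 5·12=60, C5→North 5·11=55, C6→North 3·8=24, C7→South 6·6=36. Service 431; fixed 94; total 525.

Total cost: 525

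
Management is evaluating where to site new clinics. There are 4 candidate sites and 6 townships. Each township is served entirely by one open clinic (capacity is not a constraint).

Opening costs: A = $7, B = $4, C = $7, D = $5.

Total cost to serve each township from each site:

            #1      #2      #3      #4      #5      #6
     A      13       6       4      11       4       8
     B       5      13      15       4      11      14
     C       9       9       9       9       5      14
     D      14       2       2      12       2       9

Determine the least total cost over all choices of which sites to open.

Minimum total cost: 33

For any fixed open set, each township goes to its cheapest open site; total = fixed + service.
{B, D}: #1→B 5, #2→D 2, #3→D 2, #4→B 4, #5→D 2, #6→D 9. Service 24; fixed 9; total 33.
{A, B, D}: #1→B 5, #2→D 2, #3→D 2, #4→B 4, #5→D 2, #6→A 8. Service 23; fixed 16; total 39.
{B, C, D}: service 24 + fixed 16 = 40
{A, B, C, D}: service 23 + fixed 23 = 46
No other subset beats 33.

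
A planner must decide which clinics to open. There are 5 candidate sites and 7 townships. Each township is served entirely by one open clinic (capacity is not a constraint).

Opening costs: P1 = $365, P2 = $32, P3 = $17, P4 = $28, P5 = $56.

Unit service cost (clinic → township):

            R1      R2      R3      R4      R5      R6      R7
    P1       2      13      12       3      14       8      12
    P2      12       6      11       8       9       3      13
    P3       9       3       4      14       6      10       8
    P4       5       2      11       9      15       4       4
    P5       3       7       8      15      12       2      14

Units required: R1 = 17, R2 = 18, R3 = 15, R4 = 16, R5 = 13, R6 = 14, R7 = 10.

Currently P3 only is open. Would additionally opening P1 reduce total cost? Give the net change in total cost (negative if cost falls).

Current service cost with {P3}: 789.
Adding P1: each township re-picks its cheapest; new service cost 466, saving 323.
Extra fixed cost: 365. Net change = 365 − 323 = 42.
(Totals: 806 → 848.)

No — net change +42 (cost rises by 42).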